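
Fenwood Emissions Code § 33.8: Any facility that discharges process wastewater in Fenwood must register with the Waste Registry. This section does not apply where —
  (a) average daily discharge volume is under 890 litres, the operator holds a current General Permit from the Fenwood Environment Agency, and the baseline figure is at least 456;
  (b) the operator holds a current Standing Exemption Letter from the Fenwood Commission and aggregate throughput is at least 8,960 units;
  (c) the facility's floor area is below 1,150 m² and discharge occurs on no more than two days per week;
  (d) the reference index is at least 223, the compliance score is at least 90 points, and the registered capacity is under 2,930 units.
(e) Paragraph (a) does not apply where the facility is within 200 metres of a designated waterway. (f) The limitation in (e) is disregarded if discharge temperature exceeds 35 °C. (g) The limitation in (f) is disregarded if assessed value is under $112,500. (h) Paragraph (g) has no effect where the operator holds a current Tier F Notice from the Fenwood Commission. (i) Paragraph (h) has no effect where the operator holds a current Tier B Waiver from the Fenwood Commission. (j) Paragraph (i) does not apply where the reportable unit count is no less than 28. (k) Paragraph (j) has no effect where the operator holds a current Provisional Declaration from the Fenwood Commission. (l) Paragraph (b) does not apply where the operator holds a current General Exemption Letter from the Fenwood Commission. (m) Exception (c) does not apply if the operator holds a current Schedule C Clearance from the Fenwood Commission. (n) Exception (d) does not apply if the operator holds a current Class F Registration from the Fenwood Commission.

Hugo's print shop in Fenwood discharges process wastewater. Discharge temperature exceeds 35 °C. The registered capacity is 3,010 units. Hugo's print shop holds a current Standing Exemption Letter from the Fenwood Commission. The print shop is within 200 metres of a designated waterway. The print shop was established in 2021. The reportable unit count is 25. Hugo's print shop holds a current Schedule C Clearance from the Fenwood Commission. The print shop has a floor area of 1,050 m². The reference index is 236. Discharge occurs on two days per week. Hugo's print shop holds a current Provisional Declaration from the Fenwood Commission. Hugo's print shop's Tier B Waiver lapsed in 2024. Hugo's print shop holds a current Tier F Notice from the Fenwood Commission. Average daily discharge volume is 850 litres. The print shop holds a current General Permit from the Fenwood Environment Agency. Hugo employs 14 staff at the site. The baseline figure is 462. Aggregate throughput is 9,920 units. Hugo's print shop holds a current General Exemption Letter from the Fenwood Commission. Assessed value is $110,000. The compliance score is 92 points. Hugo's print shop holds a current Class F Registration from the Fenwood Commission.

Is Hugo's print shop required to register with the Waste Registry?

Exception (a) is satisfied on its face — average daily discharge volume is 850 litres, under the 890 litres limit; a current General Permit is held; the baseline figure is 462, meeting the 456 threshold. Considering the limiting provisions: (e) would limit (a) — the print shop is within 200 m of a designated waterway — but (f) sets (e) aside: (f) is engaged — discharge temperature exceeds 35 °C. (g) is triggered (assessed value is $110,000, under the $112,500 limit), but is displaced by (h): (h) is engaged — a current Tier F Notice is held. (i) is not engaged (no current Tier B Waiver is held), so (h) stands. (a) remains available.
All of (b)'s requirements are met (a current Standing Exemption Letter is held; aggregate throughput is 9,920 units, meeting the 8,960 units threshold). However, paragraph (l) must be considered: (l) operates against (b): a current General Exemption Letter is held. (b) is therefore removed.
All of (c)'s requirements are met (the facility's floor area is 1,050 m², below the 1,150 m² limit; discharge occurs on no more than two days per week). Turning to paragraph (m): (m) applies — a current Schedule C Clearance is held. Exception (c) does not apply.
Exception (d) fails — the registered capacity is 3,010 units, not under 2,930 units.

No — exception (a) applies; Hugo's print shop is not required to register with the Waste Registry.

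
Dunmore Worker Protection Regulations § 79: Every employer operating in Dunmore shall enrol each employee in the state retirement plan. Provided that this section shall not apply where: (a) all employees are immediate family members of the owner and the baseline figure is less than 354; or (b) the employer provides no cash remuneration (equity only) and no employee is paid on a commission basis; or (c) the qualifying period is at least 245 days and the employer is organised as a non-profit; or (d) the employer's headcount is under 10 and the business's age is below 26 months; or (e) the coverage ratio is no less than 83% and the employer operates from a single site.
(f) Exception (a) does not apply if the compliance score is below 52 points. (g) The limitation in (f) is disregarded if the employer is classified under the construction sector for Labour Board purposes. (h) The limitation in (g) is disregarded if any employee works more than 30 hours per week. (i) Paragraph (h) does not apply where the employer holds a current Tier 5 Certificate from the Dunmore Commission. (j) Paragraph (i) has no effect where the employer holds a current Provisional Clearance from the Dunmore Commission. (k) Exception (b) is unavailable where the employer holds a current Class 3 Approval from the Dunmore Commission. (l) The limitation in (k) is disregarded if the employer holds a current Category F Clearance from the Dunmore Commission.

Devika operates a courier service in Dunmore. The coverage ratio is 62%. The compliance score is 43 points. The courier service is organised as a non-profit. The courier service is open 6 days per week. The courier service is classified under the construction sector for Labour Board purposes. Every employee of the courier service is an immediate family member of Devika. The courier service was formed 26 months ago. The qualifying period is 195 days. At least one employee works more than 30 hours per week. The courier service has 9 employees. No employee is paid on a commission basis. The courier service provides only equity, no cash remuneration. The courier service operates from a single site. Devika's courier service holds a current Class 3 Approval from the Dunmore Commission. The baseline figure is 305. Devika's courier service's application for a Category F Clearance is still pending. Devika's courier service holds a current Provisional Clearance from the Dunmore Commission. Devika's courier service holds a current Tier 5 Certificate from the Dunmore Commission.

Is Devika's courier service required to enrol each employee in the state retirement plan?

Exception (a)'s conditions are all satisfied: every employee is an immediate family member; the baseline figure is 305, less than the 354 limit. However, paragraphs (f)–(j) must be considered: (f) operates against (a): the compliance score is 43 points, below the 52 points limit. (g) would limit (f) — the courier service is classified under the construction sector — but (h) sets (g) aside: (h) operates against (g): at least one employee exceeds 30 hours/week. (i) is triggered (a current Tier 5 Certificate is held), but yields to (j): (j) operates against (i): a current Provisional Clearance is held. Exception (a) does not apply.
Exception (b) is satisfied on its face — remuneration is equity-only; no employee is paid on commission. But: (k) applies — a current Class 3 Approval is held. (l) is not triggered (no current Category F Clearance is held), so (k) stands. Exception (b) does not apply.
Exception (c) does not apply: the qualifying period is 195 days, short of 245 days.
Exception (d) requires that the business's age is below 26 months; but the business's age is 26 months, not below 26 months, so (d) is unavailable.
Exception (e) requires that the coverage ratio is no less than 83%; but the coverage ratio is 62%, short of 83%, so (e) is unavailable.
No exception applies. The general rule governs.

Yes — Devika's courier service must enrol each employee in the state retirement plan.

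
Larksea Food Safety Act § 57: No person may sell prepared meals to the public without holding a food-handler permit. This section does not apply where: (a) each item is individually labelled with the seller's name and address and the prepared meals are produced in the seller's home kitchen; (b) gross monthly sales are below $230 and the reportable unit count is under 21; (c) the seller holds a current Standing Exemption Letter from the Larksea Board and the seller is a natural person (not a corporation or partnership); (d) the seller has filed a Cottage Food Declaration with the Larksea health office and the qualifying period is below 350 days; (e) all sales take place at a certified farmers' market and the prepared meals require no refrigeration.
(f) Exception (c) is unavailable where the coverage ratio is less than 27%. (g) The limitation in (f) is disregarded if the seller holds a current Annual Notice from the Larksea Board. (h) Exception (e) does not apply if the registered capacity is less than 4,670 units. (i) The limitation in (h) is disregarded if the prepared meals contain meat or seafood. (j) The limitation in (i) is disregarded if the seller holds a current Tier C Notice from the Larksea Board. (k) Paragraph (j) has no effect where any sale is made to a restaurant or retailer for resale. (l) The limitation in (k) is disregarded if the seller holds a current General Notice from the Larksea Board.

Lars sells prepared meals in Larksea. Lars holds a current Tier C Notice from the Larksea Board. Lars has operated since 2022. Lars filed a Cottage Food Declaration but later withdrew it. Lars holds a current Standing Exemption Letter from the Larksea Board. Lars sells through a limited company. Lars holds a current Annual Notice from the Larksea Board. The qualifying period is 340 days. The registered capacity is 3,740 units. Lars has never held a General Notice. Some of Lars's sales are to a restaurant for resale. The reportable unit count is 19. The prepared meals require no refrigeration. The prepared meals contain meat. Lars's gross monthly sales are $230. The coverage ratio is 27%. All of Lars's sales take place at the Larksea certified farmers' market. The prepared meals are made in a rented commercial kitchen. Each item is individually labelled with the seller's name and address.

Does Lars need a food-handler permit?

No — exception (e) applies; Lars is not required to hold a food-handler permit.

Exception (a) does not apply: the prepared meals are made in a commercial kitchen, not a home kitchen.
Exception (b) fails — gross monthly sales are $230, not below $230.
Exception (c) fails — the seller operates through a limited company.
Exception (d) requires that the seller has filed a Cottage Food Declaration with the Larksea health office; but the Cottage Food Declaration was withdrawn, so (d) is unavailable.
Exception (e)'s conditions are all satisfied: all sales are at a certified farmers' market; the prepared meals are shelf-stable. As to paragraphs (h)–(l): (h) would limit (e) — the registered capacity is 3,740 units, less than the 4,670 units limit — but (i) sets (h) aside: (i) applies — the prepared meals contain meat. (j) applies (a current Tier C Notice is held), but is itself disapplied by (k): (k) is engaged — some sales are to a restaurant for resale. (l) is inapplicable (the General Notice is not current), so (k) stands. Exception (e) stands.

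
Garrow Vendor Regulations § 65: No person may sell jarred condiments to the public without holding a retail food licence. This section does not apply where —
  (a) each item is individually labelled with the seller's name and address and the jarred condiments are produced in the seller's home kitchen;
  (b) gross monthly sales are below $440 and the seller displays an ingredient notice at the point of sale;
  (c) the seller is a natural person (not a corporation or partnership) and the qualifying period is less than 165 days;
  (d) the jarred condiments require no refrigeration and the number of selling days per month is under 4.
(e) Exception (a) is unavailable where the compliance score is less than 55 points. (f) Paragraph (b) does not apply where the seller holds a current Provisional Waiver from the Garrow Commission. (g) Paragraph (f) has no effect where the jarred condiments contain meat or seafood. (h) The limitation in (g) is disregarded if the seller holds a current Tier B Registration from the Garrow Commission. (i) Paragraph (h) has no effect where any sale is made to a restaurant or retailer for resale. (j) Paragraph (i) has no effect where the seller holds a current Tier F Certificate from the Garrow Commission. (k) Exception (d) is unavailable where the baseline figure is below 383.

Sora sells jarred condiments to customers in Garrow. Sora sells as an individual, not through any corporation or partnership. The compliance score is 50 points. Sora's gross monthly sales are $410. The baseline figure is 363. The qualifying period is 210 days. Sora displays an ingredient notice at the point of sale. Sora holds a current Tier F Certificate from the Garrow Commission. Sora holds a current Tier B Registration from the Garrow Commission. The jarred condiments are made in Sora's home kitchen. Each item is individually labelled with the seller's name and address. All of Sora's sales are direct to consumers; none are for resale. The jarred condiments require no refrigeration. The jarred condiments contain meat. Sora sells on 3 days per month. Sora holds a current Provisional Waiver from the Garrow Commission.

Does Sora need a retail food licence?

Exception (a)'s conditions are all satisfied: items are individually labelled; the jarred condiments are home-kitchen produced. However, paragraph (e) must be considered: (e) applies — the compliance score is 50 points, less than the 55 points limit. (a) is therefore removed.
Exception (b) is satisfied on its face — gross monthly sales are $410, below the $440 limit; an ingredient notice is displayed. However, paragraphs (f)–(j) must be considered: (f) is triggered — a current Provisional Waiver is held. (g) would limit (f) — the jarred condiments contain meat — but (h) sets (g) aside: (h) operates against (g): a current Tier B Registration is held. (i) is not engaged (no sales are for resale), so (h) stands. (b) is therefore removed.
Exception (c) does not apply: the qualifying period is 210 days, not less than 165 days.
Exception (d): the jarred condiments are shelf-stable; the number of selling days per month is 3, under the 4 limit — every condition holds. However, paragraph (k) must be considered: (k) applies — the baseline figure is 363, below the 383 limit. So (d) is unavailable.
Every exception is unavailable, so the rule governs.

Yes — Sora must hold a retail food licence.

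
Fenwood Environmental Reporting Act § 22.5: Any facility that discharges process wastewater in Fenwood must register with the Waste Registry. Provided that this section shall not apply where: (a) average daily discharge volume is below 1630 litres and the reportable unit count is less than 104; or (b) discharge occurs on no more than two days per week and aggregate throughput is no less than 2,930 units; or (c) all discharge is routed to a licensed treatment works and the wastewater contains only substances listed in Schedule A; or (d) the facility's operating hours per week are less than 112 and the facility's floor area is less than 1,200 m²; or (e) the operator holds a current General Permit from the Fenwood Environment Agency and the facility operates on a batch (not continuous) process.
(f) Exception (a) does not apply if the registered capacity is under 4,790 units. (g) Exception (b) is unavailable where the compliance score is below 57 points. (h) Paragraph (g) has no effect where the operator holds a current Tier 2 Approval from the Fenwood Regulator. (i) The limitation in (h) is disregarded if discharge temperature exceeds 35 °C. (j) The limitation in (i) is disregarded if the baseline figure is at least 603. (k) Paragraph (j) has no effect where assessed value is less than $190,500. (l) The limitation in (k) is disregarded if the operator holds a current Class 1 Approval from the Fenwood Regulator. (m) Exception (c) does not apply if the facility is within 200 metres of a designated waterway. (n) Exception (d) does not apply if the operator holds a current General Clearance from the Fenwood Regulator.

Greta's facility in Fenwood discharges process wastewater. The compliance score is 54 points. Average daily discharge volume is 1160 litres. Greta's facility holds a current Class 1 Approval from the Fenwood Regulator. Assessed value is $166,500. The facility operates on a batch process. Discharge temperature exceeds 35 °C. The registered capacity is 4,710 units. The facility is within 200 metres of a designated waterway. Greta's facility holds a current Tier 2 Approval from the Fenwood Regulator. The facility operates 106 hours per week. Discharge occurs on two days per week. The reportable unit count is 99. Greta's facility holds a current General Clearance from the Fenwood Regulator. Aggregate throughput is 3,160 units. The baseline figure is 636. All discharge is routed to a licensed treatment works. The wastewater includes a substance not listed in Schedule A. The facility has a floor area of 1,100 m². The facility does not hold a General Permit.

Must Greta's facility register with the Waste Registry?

No — exception (b) applies; Greta's facility is not required to register with the Waste Registry.

Exception (a)'s conditions are all satisfied: average daily discharge volume is 1160 litres, below the 1630 litres limit; the reportable unit count is 99, less than the 104 limit. However, paragraph (f) must be considered: (f) is triggered — the registered capacity is 4,710 units, under the 4,790 units limit. Exception (a) does not apply.
Exception (b) is satisfied on its face — discharge occurs on no more than two days per week; aggregate throughput is 3,160 units, meeting the 2,930 units threshold. As to paragraphs (g)–(l): (g) applies (the compliance score is 54 points, below the 57 points limit), but is itself disapplied by (h): (h) applies — a current Tier 2 Approval is held. (i) would limit (h) — discharge temperature exceeds 35 °C — but (j) sets (i) aside: (j) operates against (i): the baseline figure is 636, meeting the 603 threshold. (k) would limit (j) — assessed value is $166,500, less than the $190,500 limit — but (l) sets (k) aside: (l) applies — a current Class 1 Approval is held. So (b) applies.
Exception (c) requires that the wastewater contains only substances listed in Schedule A; but the wastewater includes a non-Schedule-A substance, so (c) is unavailable.
Exception (d)'s conditions are all satisfied: the facility's operating hours per week are 106, less than the 112 limit; the facility's floor area is 1,100 m², less than the 1,200 m² limit. But: (n) operates against (d): a current General Clearance is held. (d) is therefore removed.
Exception (e) does not apply: no General Permit is held.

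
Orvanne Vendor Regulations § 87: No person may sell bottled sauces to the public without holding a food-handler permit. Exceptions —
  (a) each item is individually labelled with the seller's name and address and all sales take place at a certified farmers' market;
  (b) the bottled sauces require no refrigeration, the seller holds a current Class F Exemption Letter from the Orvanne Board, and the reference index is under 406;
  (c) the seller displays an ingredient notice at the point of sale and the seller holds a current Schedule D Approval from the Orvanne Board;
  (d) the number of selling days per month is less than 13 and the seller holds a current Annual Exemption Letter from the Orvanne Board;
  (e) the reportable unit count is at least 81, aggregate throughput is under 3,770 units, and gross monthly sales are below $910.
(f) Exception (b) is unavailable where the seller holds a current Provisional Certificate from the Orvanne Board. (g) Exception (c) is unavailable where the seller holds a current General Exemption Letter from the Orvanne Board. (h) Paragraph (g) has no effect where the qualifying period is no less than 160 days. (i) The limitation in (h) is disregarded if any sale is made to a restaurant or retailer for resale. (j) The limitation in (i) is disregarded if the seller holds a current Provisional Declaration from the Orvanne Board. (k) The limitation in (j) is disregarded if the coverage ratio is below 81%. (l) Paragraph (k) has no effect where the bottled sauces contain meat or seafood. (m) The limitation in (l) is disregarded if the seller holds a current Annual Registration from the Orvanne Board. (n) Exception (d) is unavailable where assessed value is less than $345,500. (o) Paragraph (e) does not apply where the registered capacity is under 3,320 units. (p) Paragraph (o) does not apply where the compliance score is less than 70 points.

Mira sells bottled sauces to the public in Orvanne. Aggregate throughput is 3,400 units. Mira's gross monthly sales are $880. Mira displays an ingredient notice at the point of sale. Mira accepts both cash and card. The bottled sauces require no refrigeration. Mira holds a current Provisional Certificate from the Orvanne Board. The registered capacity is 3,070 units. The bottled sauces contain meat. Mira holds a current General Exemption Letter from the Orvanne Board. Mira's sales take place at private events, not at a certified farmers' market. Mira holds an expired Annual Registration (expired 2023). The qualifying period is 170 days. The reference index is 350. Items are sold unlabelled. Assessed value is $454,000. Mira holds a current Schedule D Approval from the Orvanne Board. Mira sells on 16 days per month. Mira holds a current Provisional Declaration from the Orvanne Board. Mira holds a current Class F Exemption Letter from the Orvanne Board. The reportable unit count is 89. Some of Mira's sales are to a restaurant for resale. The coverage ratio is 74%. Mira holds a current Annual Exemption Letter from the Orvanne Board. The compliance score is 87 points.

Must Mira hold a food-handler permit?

No — exception (c) applies; Mira is not required to hold a food-handler permit.

Exception (a) does not apply: items are sold unlabelled.
All of (b)'s requirements are met (the bottled sauces are shelf-stable; a current Class F Exemption Letter is held; the reference index is 350, under the 406 limit). Turning to paragraph (f): (f) is engaged — a current Provisional Certificate is held. Exception (b) does not apply.
Exception (c)'s conditions are all satisfied: an ingredient notice is displayed; a current Schedule D Approval is held. As to paragraphs (g)–(m): (g) would limit (c) — a current General Exemption Letter is held — but (h) sets (g) aside: (h) is triggered — the qualifying period is 170 days, meeting the 160 days threshold. (i) would limit (h) — some sales are to a restaurant for resale — but (j) sets (i) aside: (j) operates against (i): a current Provisional Declaration is held. (k) would limit (j) — the coverage ratio is 74%, below the 81% limit — but (l) sets (k) aside: (l) operates against (k): the bottled sauces contain meat. (m), which would lift (l), is not triggered — the Annual Registration is not current. So (c) applies.
Exception (d) does not apply: the number of selling days per month is 16, not less than 13.
Exception (e) is satisfied on its face — the reportable unit count is 89, meeting the 81 threshold; aggregate throughput is 3,400 units, under the 3,770 units limit; gross monthly sales are $880, below the $910 limit. But: (o) is engaged — the registered capacity is 3,070 units, under the 3,320 units limit. (p), which would lift (o), is not engaged — the compliance score is 87 points, not less than 70 points. So (e) is unavailable.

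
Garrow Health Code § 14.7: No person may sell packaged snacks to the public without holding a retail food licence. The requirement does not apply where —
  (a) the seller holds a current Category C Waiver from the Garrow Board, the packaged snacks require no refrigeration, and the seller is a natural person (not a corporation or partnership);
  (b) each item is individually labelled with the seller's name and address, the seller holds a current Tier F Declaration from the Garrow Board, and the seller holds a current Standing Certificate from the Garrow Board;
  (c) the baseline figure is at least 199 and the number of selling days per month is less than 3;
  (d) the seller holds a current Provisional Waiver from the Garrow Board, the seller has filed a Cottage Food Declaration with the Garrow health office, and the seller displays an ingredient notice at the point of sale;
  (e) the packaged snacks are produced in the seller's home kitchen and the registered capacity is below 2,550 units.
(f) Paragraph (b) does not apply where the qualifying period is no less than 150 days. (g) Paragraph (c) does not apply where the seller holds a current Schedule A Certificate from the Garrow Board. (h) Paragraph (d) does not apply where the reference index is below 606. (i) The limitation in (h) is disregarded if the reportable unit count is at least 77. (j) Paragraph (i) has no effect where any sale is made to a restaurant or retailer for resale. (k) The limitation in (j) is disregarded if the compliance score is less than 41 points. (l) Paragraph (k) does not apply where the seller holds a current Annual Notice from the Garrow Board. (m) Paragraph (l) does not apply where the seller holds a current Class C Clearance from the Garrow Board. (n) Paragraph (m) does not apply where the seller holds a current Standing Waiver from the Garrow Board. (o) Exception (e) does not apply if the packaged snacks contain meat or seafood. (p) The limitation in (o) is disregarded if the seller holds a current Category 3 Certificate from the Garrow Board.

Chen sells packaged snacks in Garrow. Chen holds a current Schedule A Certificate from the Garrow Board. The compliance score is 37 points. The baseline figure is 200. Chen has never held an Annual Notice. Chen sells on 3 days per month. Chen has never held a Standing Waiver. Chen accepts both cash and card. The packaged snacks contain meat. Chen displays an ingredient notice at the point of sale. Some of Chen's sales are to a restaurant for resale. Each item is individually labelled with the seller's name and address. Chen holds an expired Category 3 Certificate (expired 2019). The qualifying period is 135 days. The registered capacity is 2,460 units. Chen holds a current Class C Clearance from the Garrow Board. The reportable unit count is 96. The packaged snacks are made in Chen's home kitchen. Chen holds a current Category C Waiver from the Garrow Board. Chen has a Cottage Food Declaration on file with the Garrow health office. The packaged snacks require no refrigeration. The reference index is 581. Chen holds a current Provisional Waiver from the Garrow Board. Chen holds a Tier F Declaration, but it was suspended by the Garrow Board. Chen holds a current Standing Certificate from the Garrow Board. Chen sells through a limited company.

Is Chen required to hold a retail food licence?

Exception (a) requires that the seller is a natural person (not a corporation or partnership); but the seller operates through a limited company, so (a) is unavailable.
Exception (b) does not apply: no current Tier F Declaration is held.
Exception (c) does not apply: the number of selling days per month is 3, not less than 3.
Exception (d) is satisfied on its face — a current Provisional Waiver is held; a Cottage Food Declaration is on file; an ingredient notice is displayed. Under paragraphs (h)–(n): (h) would limit (d) — the reference index is 581, below the 606 limit — but (i) sets (h) aside: (i) operates against (h): the reportable unit count is 96, meeting the 77 threshold. (j) would limit (i) — some sales are to a restaurant for resale — but (k) sets (j) aside: (k) operates against (j): the compliance score is 37 points, less than the 41 points limit. (l) does not operate here (the Annual Notice is not current), so (k) stands. Exception (d) stands.
Exception (e): the packaged snacks are home-kitchen produced; the registered capacity is 2,460 units, below the 2,550 units limit — every condition holds. But: (o) operates — the packaged snacks contain meat. (p), which would lift (o), is not engaged — the Category 3 Certificate is not current. Exception (e) does not apply.

No — exception (d) applies; Chen is not required to hold a retail food licence.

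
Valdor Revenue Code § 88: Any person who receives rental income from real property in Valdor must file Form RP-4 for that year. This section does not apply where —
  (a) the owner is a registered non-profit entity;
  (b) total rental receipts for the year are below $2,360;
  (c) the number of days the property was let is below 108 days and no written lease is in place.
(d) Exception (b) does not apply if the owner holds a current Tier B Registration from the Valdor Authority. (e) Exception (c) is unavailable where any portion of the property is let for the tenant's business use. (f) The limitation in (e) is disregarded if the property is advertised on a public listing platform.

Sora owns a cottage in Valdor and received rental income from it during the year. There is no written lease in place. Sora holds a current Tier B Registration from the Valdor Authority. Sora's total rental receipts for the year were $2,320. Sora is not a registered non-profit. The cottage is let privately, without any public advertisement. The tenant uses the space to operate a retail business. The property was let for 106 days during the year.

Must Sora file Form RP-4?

Exception (a) does not apply: Sora is not a registered non-profit.
Exception (b) is satisfied on its face — total rental receipts for the year are $2,320, below the $2,360 limit. But applying paragraph (d): (d) operates — a current Tier B Registration is held. (b) is therefore removed.
Exception (c): the number of days the property was let is 106 days, below the 108 days limit; there is no written lease — every condition holds. But applying paragraphs (e)–(f): (e) applies — the space is let for business use. (f), which would lift (e), is not triggered — the property is let privately without advertisement. So (c) is unavailable.
No exception is made out. Sora falls within the general rule.

Yes — Sora must file Form RP-4.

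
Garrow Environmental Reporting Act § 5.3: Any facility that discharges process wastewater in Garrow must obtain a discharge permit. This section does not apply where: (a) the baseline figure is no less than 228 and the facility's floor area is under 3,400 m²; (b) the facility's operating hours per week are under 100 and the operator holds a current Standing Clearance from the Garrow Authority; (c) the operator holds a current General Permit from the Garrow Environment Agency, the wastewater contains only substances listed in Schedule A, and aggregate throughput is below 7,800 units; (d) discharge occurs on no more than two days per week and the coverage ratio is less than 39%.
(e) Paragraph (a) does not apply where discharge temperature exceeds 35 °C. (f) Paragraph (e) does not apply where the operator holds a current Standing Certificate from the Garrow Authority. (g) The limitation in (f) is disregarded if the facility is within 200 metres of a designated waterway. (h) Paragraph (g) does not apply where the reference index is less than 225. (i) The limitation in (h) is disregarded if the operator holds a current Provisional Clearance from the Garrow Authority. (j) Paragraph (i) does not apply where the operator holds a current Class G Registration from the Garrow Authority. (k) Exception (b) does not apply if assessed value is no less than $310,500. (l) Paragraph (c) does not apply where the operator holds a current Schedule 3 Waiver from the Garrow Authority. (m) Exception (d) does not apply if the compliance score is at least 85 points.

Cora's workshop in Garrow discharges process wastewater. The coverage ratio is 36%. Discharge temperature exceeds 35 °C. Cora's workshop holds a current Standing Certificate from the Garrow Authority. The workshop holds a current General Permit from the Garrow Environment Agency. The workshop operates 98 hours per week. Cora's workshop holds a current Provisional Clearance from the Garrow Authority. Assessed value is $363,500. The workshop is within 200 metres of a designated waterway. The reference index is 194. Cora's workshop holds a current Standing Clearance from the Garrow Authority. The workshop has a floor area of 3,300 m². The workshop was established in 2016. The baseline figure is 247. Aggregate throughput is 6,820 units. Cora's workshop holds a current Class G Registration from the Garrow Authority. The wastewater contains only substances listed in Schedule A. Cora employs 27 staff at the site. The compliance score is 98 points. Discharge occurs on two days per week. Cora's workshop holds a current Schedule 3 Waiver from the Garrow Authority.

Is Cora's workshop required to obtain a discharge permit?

No — exception (a) applies; Cora's workshop is not required to obtain a discharge permit.

Exception (a): the baseline figure is 247, meeting the 228 threshold; the facility's floor area is 3,300 m², under the 3,400 m² limit — every condition holds. Under paragraphs (e)–(j): (e) would limit (a) — discharge temperature exceeds 35 °C — but (f) sets (e) aside: (f) applies — a current Standing Certificate is held. (g) would limit (f) — the workshop is within 200 m of a designated waterway — but (h) sets (g) aside: (h) operates — the reference index is 194, less than the 225 limit. (i) would limit (h) — a current Provisional Clearance is held — but (j) sets (i) aside: (j) operates against (i): a current Class G Registration is held. Exception (a) stands.
Exception (b)'s conditions are all satisfied: the facility's operating hours per week are 98, under the 100 limit; a current Standing Clearance is held. Turning to paragraph (k): (k) operates against (b): assessed value is $363,500, meeting the $310,500 threshold. Exception (b) does not apply.
Exception (c)'s conditions are all satisfied: a current General Permit is held; the wastewater is Schedule-A-only; aggregate throughput is 6,820 units, below the 7,800 units limit. Turning to paragraph (l): (l) operates — a current Schedule 3 Waiver is held. (c) is therefore removed.
Exception (d): discharge occurs on no more than two days per week; the coverage ratio is 36%, less than the 39% limit — every condition holds. But applying paragraph (m): (m) operates against (d): the compliance score is 98 points, meeting the 85 points threshold. Exception (d) does not apply.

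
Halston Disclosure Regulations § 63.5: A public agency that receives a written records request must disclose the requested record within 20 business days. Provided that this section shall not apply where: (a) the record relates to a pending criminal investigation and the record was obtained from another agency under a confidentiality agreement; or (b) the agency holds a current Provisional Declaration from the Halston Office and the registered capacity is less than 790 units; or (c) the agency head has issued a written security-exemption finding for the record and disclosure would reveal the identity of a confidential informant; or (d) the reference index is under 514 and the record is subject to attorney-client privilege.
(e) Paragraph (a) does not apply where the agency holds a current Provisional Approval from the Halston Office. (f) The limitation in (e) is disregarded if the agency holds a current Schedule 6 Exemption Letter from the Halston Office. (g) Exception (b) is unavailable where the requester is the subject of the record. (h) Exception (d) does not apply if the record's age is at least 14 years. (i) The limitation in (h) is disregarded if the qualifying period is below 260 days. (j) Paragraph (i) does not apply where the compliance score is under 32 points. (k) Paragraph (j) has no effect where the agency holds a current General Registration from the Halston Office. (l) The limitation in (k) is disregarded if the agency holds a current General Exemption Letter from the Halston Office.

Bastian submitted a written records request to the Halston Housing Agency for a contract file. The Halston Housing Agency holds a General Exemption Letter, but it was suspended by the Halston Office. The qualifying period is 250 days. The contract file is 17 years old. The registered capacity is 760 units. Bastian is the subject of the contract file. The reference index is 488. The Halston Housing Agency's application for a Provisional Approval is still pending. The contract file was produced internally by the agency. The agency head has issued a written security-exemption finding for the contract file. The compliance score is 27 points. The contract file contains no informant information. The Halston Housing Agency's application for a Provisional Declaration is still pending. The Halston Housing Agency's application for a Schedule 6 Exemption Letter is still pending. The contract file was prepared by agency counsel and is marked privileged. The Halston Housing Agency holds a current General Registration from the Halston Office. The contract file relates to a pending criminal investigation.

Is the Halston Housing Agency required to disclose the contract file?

No — exception (d) applies; the Halston Housing Agency is not required to disclose the contract file.

Exception (a) does not apply: the contract file was produced internally.
Exception (b) fails — the Provisional Declaration is not current.
Exception (c) requires that disclosure would reveal the identity of a confidential informant; but the contract file contains no informant information, so (c) is unavailable.
Exception (d): the reference index is 488, under the 514 limit; the contract file is privileged — every condition holds. Under paragraphs (h)–(l): (h) is triggered (the record's age is 17 years, meeting the 14 years threshold), but is itself disapplied by (i): (i) is engaged — the qualifying period is 250 days, below the 260 days limit. (j) operates (the compliance score is 27 points, under the 32 points limit), but is set aside by (k): (k) operates against (j): a current General Registration is held. (l) is not engaged (the General Exemption Letter is not current), so (k) stands. (d) remains available.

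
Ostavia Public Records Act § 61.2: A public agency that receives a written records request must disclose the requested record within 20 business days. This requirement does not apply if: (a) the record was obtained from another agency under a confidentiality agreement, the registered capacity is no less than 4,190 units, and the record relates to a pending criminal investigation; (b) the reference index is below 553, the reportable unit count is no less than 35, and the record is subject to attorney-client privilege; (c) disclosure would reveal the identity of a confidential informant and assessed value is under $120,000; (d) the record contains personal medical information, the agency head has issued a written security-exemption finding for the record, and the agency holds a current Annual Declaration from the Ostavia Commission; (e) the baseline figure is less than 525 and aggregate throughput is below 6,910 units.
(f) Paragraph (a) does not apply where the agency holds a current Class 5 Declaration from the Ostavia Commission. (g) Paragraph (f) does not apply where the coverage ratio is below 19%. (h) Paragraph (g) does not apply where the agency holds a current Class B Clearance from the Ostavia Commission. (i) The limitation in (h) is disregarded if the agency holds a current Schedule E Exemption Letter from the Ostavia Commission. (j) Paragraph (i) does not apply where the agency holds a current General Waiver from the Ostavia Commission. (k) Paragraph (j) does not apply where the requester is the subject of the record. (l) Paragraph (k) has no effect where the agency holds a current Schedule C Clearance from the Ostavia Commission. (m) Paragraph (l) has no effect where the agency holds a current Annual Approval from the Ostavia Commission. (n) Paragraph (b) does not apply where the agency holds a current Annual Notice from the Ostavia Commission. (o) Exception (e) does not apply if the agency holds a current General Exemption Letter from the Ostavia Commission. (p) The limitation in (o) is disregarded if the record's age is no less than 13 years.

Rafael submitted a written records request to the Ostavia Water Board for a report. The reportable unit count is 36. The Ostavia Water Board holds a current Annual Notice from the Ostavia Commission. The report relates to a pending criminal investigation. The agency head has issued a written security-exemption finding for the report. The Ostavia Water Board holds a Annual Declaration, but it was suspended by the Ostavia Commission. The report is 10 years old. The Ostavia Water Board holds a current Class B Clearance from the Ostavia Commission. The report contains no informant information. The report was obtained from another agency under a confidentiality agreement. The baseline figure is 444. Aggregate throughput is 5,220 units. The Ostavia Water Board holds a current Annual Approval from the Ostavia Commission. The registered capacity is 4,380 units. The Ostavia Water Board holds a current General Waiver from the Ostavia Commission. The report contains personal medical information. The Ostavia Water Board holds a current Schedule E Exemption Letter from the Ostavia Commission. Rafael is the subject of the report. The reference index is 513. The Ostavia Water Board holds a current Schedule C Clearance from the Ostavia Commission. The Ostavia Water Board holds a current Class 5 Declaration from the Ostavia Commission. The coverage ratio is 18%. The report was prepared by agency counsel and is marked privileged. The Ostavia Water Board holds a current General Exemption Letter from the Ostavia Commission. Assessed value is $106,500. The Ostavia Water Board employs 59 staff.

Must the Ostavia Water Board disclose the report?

No — exception (a) applies; the Ostavia Water Board is not required to disclose the report.

Exception (a): the report was obtained under a confidentiality agreement; the registered capacity is 4,380 units, meeting the 4,190 units threshold; the report relates to a pending investigation — every condition holds. Applying paragraphs (f)–(m): (f) would limit (a) — a current Class 5 Declaration is held — but (g) sets (f) aside: (g) applies — the coverage ratio is 18%, below the 19% limit. (h) is triggered (a current Class B Clearance is held), but is set aside by (i): (i) operates against (h): a current Schedule E Exemption Letter is held. (j) is triggered (a current General Waiver is held), but is set aside by (k): (k) is triggered — Rafael is the subject of the report. (l) operates (a current Schedule C Clearance is held), but is set aside by (m): (m) applies — a current Annual Approval is held. Exception (a) stands.
Exception (b) is satisfied on its face — the reference index is 513, below the 553 limit; the reportable unit count is 36, meeting the 35 threshold; the report is privileged. But: (n) applies — a current Annual Notice is held. (b) is therefore removed.
Exception (c) requires that disclosure would reveal the identity of a confidential informant; but the report contains no informant information, so (c) is unavailable.
Exception (d) does not apply: the Annual Declaration is not current.
Exception (e): the baseline figure is 444, less than the 525 limit; aggregate throughput is 5,220 units, below the 6,910 units limit — every condition holds. But applying paragraphs (o)–(p): (o) operates against (e): a current General Exemption Letter is held. (p) is not engaged (the record's age is 10 years, short of 13 years), so (o) stands. Exception (e) does not apply.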